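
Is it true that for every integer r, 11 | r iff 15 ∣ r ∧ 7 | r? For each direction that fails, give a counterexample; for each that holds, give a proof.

Neither direction holds.

Forward direction. This fails: take r = 11. Certainly 11 ∣ 11, but 15 ∤ 11.

Converse. This fails: take r = 105. Both 15 ∣ 105 and 7 ∣ 105, yet 105 is not a multiple of 11 (since 105 = 9·11 + 6), so 11 ∤ 105.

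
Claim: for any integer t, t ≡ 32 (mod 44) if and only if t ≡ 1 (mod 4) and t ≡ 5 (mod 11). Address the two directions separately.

(⟹) This fails: t = 32 gives 32 ≡ 32 (mod 44) but 32 ≡ 0 (mod 4), so the conjunction on the right does not hold.

(⟸) This fails: t = 5 satisfies both congruences on the right (5 ≡ 1 mod 4 and 5 ≡ 5 mod 11) yet 5 ≡ 5 (mod 44), not 32.

Neither implication holds.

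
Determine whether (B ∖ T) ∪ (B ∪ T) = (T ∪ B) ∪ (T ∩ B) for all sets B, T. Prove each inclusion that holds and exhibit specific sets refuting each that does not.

Both inclusions hold; the sets are equal.

(⟹) Let x ∈ (B ∖ T) ∪ (B ∪ T). Then either x ∈ B and x ∉ T; or x ∈ T and x ∉ B; or x ∈ B ∩ T. In each case x ∈ (T ∪ B) ∪ (T ∩ B), so (B ∖ T) ∪ (B ∪ T) ⊆ (T ∪ B) ∪ (T ∩ B).

(⟸) Let x ∈ (T ∪ B) ∪ (T ∩ B). Then either x ∈ B and x ∉ T; or x ∈ T and x ∉ B; or x ∈ B ∩ T. In each case x ∈ (B ∖ T) ∪ (B ∪ T), so (T ∪ B) ∪ (T ∩ B) ⊆ (B ∖ T) ∪ (B ∪ T).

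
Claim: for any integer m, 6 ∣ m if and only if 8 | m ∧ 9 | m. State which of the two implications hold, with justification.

(⇒) fails; (⇐) holds.

Forward direction. This fails: take m = 6. Certainly 6 ∣ 6, but 8 ∤ 6.

Converse. Suppose 8 ∣ m and 9 ∣ m. Any common multiple of 8 and 9 is a multiple of their lcm; here gcd(8, 9) = 1, so lcm(8, 9) = 8·9 = 72, so 72 ∣ m. Since 6 ∣ 72, it follows that 6 ∣ m.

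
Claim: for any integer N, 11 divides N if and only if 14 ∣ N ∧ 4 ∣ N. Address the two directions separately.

(⇒) This fails: take N = 11. Certainly 11 ∣ 11, but 14 ∤ 11.

(⇐) This fails: take N = 28. Both 14 ∣ 28 and 4 ∣ 28, yet 28 is not a multiple of 11 (since 28 = 2·11 + 6), so 11 ∤ 28.

(⇒) fails and (⇐) fails.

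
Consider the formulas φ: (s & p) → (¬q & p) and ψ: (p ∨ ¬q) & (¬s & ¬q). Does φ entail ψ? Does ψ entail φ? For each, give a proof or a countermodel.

Forward direction. This fails. Under q = T, p = F, s = F, the left side is true but the right side is false.

Converse. Assume the antecedent. If q is true, the antecedent cannot hold. If q is false, (s & p) → (¬q & p) reduces to true regardless of the other variables. Either way (s & p) → (¬q & p) holds.

The forward direction fails; the converse holds.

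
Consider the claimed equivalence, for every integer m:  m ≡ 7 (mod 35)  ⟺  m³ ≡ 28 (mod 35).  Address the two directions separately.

Both implications hold.

Forward direction. Suppose m ≡ 7 (mod 35). Write m = 35j + 7. Then (35j + 7)³ = 42875j³ + 25725j² + 5145j + 343 = 35(1225j³ + 735j² + 147j + 9) + 28, so m³ ≡ 28 (mod 35).

Converse. Suppose m³ ≡ 28 (mod 35). The only residue r in {0, …, 34} with r³ ≡ 28 (mod 35) is r = 7, so m ≡ 7 (mod 35).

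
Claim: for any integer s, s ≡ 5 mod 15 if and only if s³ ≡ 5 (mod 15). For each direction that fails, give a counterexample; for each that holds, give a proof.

(⇒) Suppose s ≡ 5 mod 15. Write s = 15j + 5. Then (15j + 5)³ = 3375j³ + 3375j² + 1125j + 125 = 15(225j³ + 225j² + 75j + 8) + 5, so s³ ≡ 5 (mod 15).

(⇐) Conversely, suppose s³ ≡ 5 (mod 15). The only residue r in {0, …, 14} with r³ ≡ 5 (mod 15) is r = 5, so s ≡ 5 (mod 15).

Both implications hold.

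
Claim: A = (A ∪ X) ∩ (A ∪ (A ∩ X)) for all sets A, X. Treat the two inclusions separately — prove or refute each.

(⊇) Let x ∈ (A ∪ X) ∩ (A ∪ (A ∩ X)). Then either x ∈ A and x ∉ X; or x ∈ A ∩ X. In each case x ∈ A, so (A ∪ X) ∩ (A ∪ (A ∩ X)) ⊆ A.

(⊆) Let x ∈ A. Then either x ∈ A and x ∉ X; or x ∈ A ∩ X. In each case x ∈ (A ∪ X) ∩ (A ∪ (A ∩ X)), so A ⊆ (A ∪ X) ∩ (A ∪ (A ∩ X)).

Both inclusions hold.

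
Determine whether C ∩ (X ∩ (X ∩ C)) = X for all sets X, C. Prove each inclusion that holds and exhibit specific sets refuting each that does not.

The sets are not equal: only the forward inclusion holds.

(⟹) Let x ∈ C ∩ (X ∩ (X ∩ C)). Then x ∈ X ∩ C, from which x ∈ X.

(⟸) This inclusion fails. Take X = {1}, C = ∅; then 1 ∈ X but 1 ∉ C ∩ (X ∩ (X ∩ C)).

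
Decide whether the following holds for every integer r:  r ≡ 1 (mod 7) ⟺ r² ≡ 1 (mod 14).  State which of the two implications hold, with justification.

Neither implication holds.

Forward direction. This fails: take r = 8. Then 8 ≡ 1 (mod 7), but 8² = 64 ≡ 8 (mod 14), not 1.

Converse. This fails: take r = 13. Then 13² = 169 ≡ 1 (mod 14), yet 13 ≡ 6 (mod 7), not 1.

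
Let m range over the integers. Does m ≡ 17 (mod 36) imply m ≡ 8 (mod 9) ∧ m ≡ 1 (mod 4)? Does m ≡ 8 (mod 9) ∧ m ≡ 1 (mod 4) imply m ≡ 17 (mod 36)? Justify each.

Forward direction. Suppose m ≡ 17 (mod 36); write m = 36j + 17. Since 9 ∣ 36, reducing mod 9 gives m ≡ 17 ≡ 8 (mod 9); since 4 ∣ 36, reducing mod 4 gives m ≡ 17 ≡ 1 (mod 4).

Converse. If m ≡ 8 (mod 9) and m ≡ 1 (mod 4), then by the Chinese remainder theorem m ≡ 17 (mod 36). This is exactly m ≡ 17 (mod 36).

Both directions hold; the statement is true.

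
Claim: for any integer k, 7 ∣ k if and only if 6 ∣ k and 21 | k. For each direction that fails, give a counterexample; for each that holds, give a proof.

The forward direction fails; the converse holds.

Forward direction. This fails: take k = 7. Certainly 7 ∣ 7, but 6 ∤ 7.

Converse. Suppose 6 ∣ k and 21 ∣ k. Any common multiple of 6 and 21 is a multiple of their lcm; here lcm(6, 21) = 6·21/gcd(6, 21) = 126/3 = 42, so 42 ∣ k. Since 7 ∣ 42, it follows that 7 ∣ k.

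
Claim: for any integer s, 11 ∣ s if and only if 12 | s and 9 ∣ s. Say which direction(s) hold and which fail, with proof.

Forward direction. This fails: take s = 11. Certainly 11 ∣ 11, but 12 ∤ 11.

Converse. This fails: take s = 36. Both 12 ∣ 36 and 9 ∣ 36, yet 36 is not a multiple of 11 (since 36 = 3·11 + 3), so 11 ∤ 36.

Both directions fail.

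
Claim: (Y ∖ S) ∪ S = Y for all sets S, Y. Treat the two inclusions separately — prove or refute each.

Only the reverse inclusion holds.

(⊇) Let x ∈ Y. Then either x ∈ Y and x ∉ S; or x ∈ S ∩ Y. In each case x ∈ (Y ∖ S) ∪ S, so Y ⊆ (Y ∖ S) ∪ S.

(⊆) This inclusion fails. Take S = {1}, Y = ∅; then 1 ∈ (Y ∖ S) ∪ S but 1 ∉ Y.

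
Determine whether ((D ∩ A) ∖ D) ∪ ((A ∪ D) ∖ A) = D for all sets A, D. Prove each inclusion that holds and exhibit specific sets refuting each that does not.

(⊆) holds; (⊇) fails.

(⊇) This inclusion fails. Take A = {1}, D = {1}; then 1 ∈ D but 1 ∉ ((D ∩ A) ∖ D) ∪ ((A ∪ D) ∖ A).

(⊆) Let x ∈ ((D ∩ A) ∖ D) ∪ ((A ∪ D) ∖ A). Then x ∈ D and x ∉ A, from which x ∈ D.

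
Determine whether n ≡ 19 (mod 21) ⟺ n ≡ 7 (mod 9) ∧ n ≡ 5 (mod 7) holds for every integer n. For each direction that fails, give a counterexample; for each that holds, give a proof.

The forward direction fails; the converse holds.

(⇒) This fails: n = 40 gives 40 ≡ 19 (mod 21) but 40 ≡ 4 (mod 9), so the conjunction on the right does not hold.

(⇐) Conversely, if n ≡ 7 (mod 9) and n ≡ 5 (mod 7), then by the Chinese remainder theorem n ≡ 61 (mod 63). Since 61 ≡ 19 (mod 21) and 21 ∣ 63, we get n ≡ 19 (mod 21).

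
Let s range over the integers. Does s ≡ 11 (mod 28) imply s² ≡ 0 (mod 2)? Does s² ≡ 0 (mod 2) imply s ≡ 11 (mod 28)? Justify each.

[⇒] This fails: take s = 11. Then 11 ≡ 11 (mod 28), but 11² = 121 ≡ 1 (mod 2), not 0.

[⇐] This fails: take s = 0. Then 0² = 0 ≡ 0 (mod 2), yet 0 ≡ 0 (mod 28), not 11.

Neither implication holds.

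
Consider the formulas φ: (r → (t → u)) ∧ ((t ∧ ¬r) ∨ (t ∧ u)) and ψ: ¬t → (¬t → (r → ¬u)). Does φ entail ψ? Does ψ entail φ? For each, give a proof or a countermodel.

(→) Assume the antecedent. If t is true, ¬t → (¬t → (r → ¬u)) reduces to true regardless of the other variables. If t is false, the antecedent cannot hold. Either way ¬t → (¬t → (r → ¬u)) holds.

(←) This fails. Under t = F, u = F, r = F, the left side is false but the right side is true.

The forward direction holds; the converse fails.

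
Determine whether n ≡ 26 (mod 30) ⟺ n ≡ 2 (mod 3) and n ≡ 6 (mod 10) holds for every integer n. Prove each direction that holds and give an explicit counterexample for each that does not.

Converse. If n ≡ 2 (mod 3) and n ≡ 6 (mod 10), then by the Chinese remainder theorem n ≡ 26 (mod 30). This is exactly n ≡ 26 (mod 30).

Forward direction. Suppose n ≡ 26 (mod 30); write n = 30j + 26. Since 3 ∣ 30, reducing mod 3 gives n ≡ 26 ≡ 2 (mod 3); since 10 ∣ 30, reducing mod 10 gives n ≡ 26 ≡ 6 (mod 10).

The biconditional holds.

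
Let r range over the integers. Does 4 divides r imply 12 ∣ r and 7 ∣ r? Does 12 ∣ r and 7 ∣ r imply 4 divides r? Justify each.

(⇒) fails; (⇐) holds.

[⇒] This fails: take r = 4. Certainly 4 ∣ 4, but 12 ∤ 4.

[⇐] Suppose 12 ∣ r and 7 ∣ r. Any common multiple of 12 and 7 is a multiple of their lcm; here gcd(12, 7) = 1, so lcm(12, 7) = 12·7 = 84, so 84 ∣ r. Since 4 ∣ 84, it follows that 4 ∣ r.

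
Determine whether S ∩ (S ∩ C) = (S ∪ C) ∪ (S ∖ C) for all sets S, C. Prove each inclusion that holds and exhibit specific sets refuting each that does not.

Only the forward inclusion holds.

(⊆) Let x ∈ S ∩ (S ∩ C). Then x ∈ S ∩ C, from which x ∈ (S ∪ C) ∪ (S ∖ C).

(⊇) This inclusion fails. Take S = {1}, C = ∅; then 1 ∈ (S ∪ C) ∪ (S ∖ C) but 1 ∉ S ∩ (S ∩ C).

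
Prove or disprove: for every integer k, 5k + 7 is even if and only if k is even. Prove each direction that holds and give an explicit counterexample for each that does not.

(⇒) This fails: k = 1 gives 5k + 7 = 12, which is even, but 1 is odd, not even.

(⇐) This also fails: k = 6 is even, but 5k + 7 = 37 is odd, not even.

Neither direction holds.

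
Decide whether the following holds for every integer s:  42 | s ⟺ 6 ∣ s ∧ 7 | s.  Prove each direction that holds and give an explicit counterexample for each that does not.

Both directions hold.

Forward direction. If 42 ∣ s, write s = 42q. Since 42 = 7·6, s = 6·(7q), so 6 ∣ s; and since 42 = 6·7, s = 7·(6q), so 7 ∣ s.

Converse. Suppose 6 ∣ s and 7 ∣ s. Any common multiple of 6 and 7 is a multiple of their lcm; here gcd(6, 7) = 1, so lcm(6, 7) = 6·7 = 42, so 42 ∣ s.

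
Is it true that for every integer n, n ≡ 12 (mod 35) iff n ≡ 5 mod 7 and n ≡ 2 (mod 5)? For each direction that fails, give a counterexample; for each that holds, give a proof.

Both directions hold.

(⟹) Suppose n ≡ 12 (mod 35); write n = 35j + 12. Since 7 ∣ 35, reducing mod 7 gives n ≡ 12 ≡ 5 (mod 7); since 5 ∣ 35, reducing mod 5 gives n ≡ 12 ≡ 2 (mod 5).

(⟸) Conversely, if n ≡ 5 (mod 7) and n ≡ 2 (mod 5), then by the Chinese remainder theorem n ≡ 12 (mod 35). This is exactly n ≡ 12 (mod 35).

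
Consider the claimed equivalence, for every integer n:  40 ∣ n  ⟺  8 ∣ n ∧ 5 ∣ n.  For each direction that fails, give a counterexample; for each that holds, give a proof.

Both implications hold.

Converse. Suppose 8 ∣ n and 5 ∣ n. Any common multiple of 8 and 5 is a multiple of their lcm; here gcd(8, 5) = 1, so lcm(8, 5) = 8·5 = 40, so 40 ∣ n.

Forward direction. If 40 ∣ n, write n = 40q. Since 40 = 5·8, n = 8·(5q), so 8 ∣ n; and since 40 = 8·5, n = 5·(8q), so 5 ∣ n.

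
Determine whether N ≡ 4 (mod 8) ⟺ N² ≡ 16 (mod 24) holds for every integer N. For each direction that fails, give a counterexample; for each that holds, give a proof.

Neither implication holds.

[⇒] This fails: take N = 12. Then 12 ≡ 4 (mod 8), but 12² = 144 ≡ 0 (mod 24), not 16.

[⇐] This fails: take N = 8. Then 8² = 64 ≡ 16 (mod 24), yet 8 ≡ 0 (mod 8), not 4.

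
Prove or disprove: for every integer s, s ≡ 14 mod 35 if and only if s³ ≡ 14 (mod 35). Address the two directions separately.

Both directions hold.

(⇐) Suppose s³ ≡ 14 (mod 35). The only residue r in {0, …, 34} with r³ ≡ 14 (mod 35) is r = 14, so s ≡ 14 (mod 35).

(⇒) Suppose s ≡ 14 mod 35. Write s = 35j + 14. Then (35j + 14)³ = 42875j³ + 51450j² + 20580j + 2744 = 35(1225j³ + 1470j² + 588j + 78) + 14, so s³ ≡ 14 (mod 35).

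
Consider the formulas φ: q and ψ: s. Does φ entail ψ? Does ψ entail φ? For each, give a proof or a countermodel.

Both directions fail.

Forward direction. This fails. Under s = F, q = T, the left side is true but the right side is false.

Converse. This fails. Under s = T, q = F, the left side is false but the right side is true.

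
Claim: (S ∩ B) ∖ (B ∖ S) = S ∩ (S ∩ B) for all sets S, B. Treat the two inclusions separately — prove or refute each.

(⊆) Let x ∈ (S ∩ B) ∖ (B ∖ S). Then x ∈ S ∩ B, from which x ∈ S ∩ (S ∩ B).

(⊇) Let x ∈ S ∩ (S ∩ B). Then x ∈ S ∩ B, from which x ∈ (S ∩ B) ∖ (B ∖ S).

Both inclusions hold.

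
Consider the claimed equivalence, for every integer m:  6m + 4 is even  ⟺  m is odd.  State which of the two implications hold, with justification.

(⇒) fails; (⇐) holds.

Forward direction. This fails: take m = 4. Then 6m + 4 = 28, which is even, yet m = 4 is even, not odd.

Converse. Suppose m is odd. Since 6 is even, 6m is even for every m, so 6m + 4 has the same parity as 4, which is even. Hence 6m + 4 is even.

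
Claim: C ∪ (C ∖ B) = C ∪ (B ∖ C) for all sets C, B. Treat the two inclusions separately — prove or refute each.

(⟹) Let x ∈ C ∪ (C ∖ B). Then either x ∈ C and x ∉ B; or x ∈ C ∩ B. In each case x ∈ C ∪ (B ∖ C), so C ∪ (C ∖ B) ⊆ C ∪ (B ∖ C).

(⟸) This inclusion fails. Take C = ∅, B = {1}; then 1 ∈ C ∪ (B ∖ C) but 1 ∉ C ∪ (C ∖ B).

(⊆) holds; (⊇) fails.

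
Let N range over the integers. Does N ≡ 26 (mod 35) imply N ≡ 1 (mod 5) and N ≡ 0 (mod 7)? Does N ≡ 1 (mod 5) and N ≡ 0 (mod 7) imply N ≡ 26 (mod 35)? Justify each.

Neither implication holds.

(⟹) This fails: N = 26 gives 26 ≡ 26 (mod 35) but 26 ≡ 5 (mod 7), so the conjunction on the right does not hold.

(⟸) This fails: N = 21 satisfies both congruences on the right (21 ≡ 1 mod 5 and 21 ≡ 0 mod 7) yet 21 ≡ 21 (mod 35), not 26.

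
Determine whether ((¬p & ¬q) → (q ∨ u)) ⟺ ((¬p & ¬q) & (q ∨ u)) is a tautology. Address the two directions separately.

Not equivalent: only (⇐) holds.

[⇒] This fails. Under q = T, p = F, u = F, the left side is true but the right side is false.

[⇐] Assume the antecedent. If q is true, the antecedent cannot hold. If q is false, the antecedent forces (q = F, p = F, u = T), and (¬p & ¬q) → (q ∨ u) holds there. Either way (¬p & ¬q) → (q ∨ u) holds.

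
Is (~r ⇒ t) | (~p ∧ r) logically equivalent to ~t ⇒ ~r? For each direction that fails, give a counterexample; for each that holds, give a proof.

Neither implication holds.

(⇒) This fails. Under t = F, r = T, p = F, the left side is true but the right side is false.

(⇐) This fails. Under t = F, r = F, p = F, the left side is false but the right side is true.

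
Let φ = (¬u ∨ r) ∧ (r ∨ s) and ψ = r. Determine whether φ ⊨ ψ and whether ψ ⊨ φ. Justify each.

Not equivalent: only (⇐) holds.

[⇒] This fails. Under r = F, s = T, u = F, the left side is true but the right side is false.

[⇐] Assume the antecedent. If r is true, (¬u ∨ r) ∧ (r ∨ s) reduces to true regardless of the other variables. If r is false, the antecedent cannot hold. Either way (¬u ∨ r) ∧ (r ∨ s) holds.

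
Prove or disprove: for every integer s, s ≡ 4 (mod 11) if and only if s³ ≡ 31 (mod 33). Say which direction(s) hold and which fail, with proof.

(⇒) fails; (⇐) holds.

Forward direction. This fails: take s = 15. Then 15 ≡ 4 (mod 11), but 15³ = 3375 ≡ 9 (mod 33), not 31.

Converse. The residues r modulo 33 with r³ ≡ 31 (mod 33) are exactly {4}, and each is ≡ 4 (mod 11).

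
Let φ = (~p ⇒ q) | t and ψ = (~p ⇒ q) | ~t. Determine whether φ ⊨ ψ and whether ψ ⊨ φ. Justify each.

(⟹) This fails. Under t = T, q = F, p = F, the left side is true but the right side is false.

(⟸) This fails. Under t = F, q = F, p = F, the left side is false but the right side is true.

(⇒) fails and (⇐) fails.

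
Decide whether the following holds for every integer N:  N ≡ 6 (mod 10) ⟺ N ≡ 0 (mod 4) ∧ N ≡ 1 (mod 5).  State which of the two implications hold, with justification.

(⇐) If N ≡ 0 (mod 4) and N ≡ 1 (mod 5), then by the Chinese remainder theorem N ≡ 16 (mod 20). Since 16 ≡ 6 (mod 10) and 10 ∣ 20, we get N ≡ 6 (mod 10).

(⇒) This fails: N = 6 gives 6 ≡ 6 (mod 10) but 6 ≡ 2 (mod 4), so the conjunction on the right does not hold.

Only the reverse direction holds.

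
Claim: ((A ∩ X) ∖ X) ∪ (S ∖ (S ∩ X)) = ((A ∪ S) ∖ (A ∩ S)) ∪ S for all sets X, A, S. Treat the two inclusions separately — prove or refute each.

(⊆) holds; (⊇) fails.

(⊇) This inclusion fails. Take X = ∅, A = {1}, S = ∅; then 1 ∈ ((A ∪ S) ∖ (A ∩ S)) ∪ S but 1 ∉ ((A ∩ X) ∖ X) ∪ (S ∖ (S ∩ X)).

(⊆) Let x ∈ ((A ∩ X) ∖ X) ∪ (S ∖ (S ∩ X)). Then either x ∈ S and x ∉ X, A; or x ∈ A ∩ S and x ∉ X. In each case x ∈ ((A ∪ S) ∖ (A ∩ S)) ∪ S, so ((A ∩ X) ∖ X) ∪ (S ∖ (S ∩ X)) ⊆ ((A ∪ S) ∖ (A ∩ S)) ∪ S.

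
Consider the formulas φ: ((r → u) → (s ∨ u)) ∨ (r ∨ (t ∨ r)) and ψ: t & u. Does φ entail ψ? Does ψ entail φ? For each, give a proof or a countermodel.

Forward direction. This fails. Under t = T, u = F, s = F, r = F, the left side is true but the right side is false.

Converse. Assume the antecedent. If t is true, the consequent reduces to true regardless of the other variables. If t is false, the antecedent cannot hold. Either way the consequent holds.

Not equivalent: only (⇐) holds.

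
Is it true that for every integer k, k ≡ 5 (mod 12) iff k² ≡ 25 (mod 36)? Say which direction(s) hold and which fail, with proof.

(⟹) This fails: take k = 17. Then 17 ≡ 5 (mod 12), but 17² = 289 ≡ 1 (mod 36), not 25.

(⟸) This fails: take k = 13. Then 13² = 169 ≡ 25 (mod 36), yet 13 ≡ 1 (mod 12), not 5.

(⇒) fails and (⇐) fails.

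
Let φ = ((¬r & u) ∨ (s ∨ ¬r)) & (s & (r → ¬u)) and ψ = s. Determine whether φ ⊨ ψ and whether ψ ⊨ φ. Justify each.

(→) Assume the antecedent. If u is true, the antecedent forces (u = T, r = F, s = T), and s holds there. If u is false, the antecedent forces (u = F, r = F, s = T) or (u = F, r = T, s = T), and s holds there. Either way s holds.

(←) This fails. Under u = T, r = T, s = T, the left side is false but the right side is true.

Only the forward direction holds.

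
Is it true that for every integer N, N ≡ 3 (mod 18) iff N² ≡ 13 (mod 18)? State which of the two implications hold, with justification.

Both directions fail.

(⟹) This fails: take N = 3. Then 3 ≡ 3 (mod 18), but 3² = 9 ≡ 9 (mod 18), not 13.

(⟸) This fails: take N = 7. Then 7² = 49 ≡ 13 (mod 18), yet 7 ≡ 7 (mod 18), not 3.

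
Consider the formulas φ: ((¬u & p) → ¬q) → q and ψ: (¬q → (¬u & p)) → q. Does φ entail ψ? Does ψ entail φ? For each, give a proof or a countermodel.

Only the forward implication holds.

(⟸) This fails. Under q = F, u = F, p = F, the left side is false but the right side is true.

(⟹) Assume the antecedent. If q is true, (¬q → (¬u & p)) → q reduces to true regardless of the other variables. If q is false, the antecedent cannot hold. Either way (¬q → (¬u & p)) → q holds.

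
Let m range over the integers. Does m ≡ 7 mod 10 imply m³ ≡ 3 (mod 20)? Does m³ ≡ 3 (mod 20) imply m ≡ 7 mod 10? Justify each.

The forward direction fails; the converse holds.

[⇐] The residues r modulo 20 with r³ ≡ 3 (mod 20) are exactly {7}, and each is ≡ 7 (mod 10).

[⇒] This fails: take m = 17. Then 17 ≡ 7 (mod 10), but 17³ = 4913 ≡ 13 (mod 20), not 3.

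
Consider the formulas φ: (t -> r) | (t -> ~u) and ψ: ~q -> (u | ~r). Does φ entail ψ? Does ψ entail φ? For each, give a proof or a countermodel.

Neither direction holds.

(⟹) This fails. Under q = F, u = F, t = F, r = T, the left side is true but the right side is false.

(⟸) This fails. Under q = F, u = T, t = T, r = F, the left side is false but the right side is true.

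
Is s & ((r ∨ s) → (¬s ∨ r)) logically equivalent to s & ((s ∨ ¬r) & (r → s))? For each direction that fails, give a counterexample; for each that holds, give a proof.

Only the forward implication holds.

(⟹) Assume the antecedent. If r is true, the antecedent forces (r = T, s = T), and s & ((s ∨ ¬r) & (r → s)) holds there. If r is false, the antecedent cannot hold. Either way s & ((s ∨ ¬r) & (r → s)) holds.

(⟸) This fails. Under r = F, s = T, the left side is false but the right side is true.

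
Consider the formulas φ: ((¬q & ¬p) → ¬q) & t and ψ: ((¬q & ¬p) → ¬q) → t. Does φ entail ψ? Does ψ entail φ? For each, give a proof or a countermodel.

(→) Assume the antecedent. If q is true, the antecedent forces (q = T, p = F, t = T) or (q = T, p = T, t = T), and ((¬q & ¬p) → ¬q) → t holds there. If q is false, the antecedent forces (q = F, p = F, t = T) or (q = F, p = T, t = T), and ((¬q & ¬p) → ¬q) → t holds there. Either way ((¬q & ¬p) → ¬q) → t holds.

(←) Assume the antecedent. If q is true, the antecedent forces (q = T, p = F, t = T) or (q = T, p = T, t = T), and ((¬q & ¬p) → ¬q) & t holds there. If q is false, the antecedent forces (q = F, p = F, t = T) or (q = F, p = T, t = T), and ((¬q & ¬p) → ¬q) & t holds there. Either way ((¬q & ¬p) → ¬q) & t holds.

The biconditional holds.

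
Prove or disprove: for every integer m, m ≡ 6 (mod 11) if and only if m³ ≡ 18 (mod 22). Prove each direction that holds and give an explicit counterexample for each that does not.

Converse. The residues r modulo 22 with r³ ≡ 18 (mod 22) are exactly {6}, and each is ≡ 6 (mod 11).

Forward direction. This fails: take m = 17. Then 17 ≡ 6 (mod 11), but 17³ = 4913 ≡ 7 (mod 22), not 18.

(⇒) fails; (⇐) holds.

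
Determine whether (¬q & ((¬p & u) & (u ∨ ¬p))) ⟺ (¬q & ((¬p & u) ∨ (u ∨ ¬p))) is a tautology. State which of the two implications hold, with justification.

[⇒] Assume the antecedent. If q is true, the antecedent cannot hold. If q is false, the antecedent forces (q = F, p = F, u = T), and ¬q & ((¬p & u) ∨ (u ∨ ¬p)) holds there. Either way ¬q & ((¬p & u) ∨ (u ∨ ¬p)) holds.

[⇐] This fails. Under q = F, p = F, u = F, the left side is false but the right side is true.

Only the forward direction holds.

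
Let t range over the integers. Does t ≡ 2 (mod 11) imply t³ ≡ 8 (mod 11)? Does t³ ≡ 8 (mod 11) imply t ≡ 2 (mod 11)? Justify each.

(→) Suppose t ≡ 2 (mod 11). Write t = 11j + 2. Then (11j + 2)³ = 1331j³ + 726j² + 132j + 8 = 11(121j³ + 66j² + 12j) + 8, so t³ ≡ 8 (mod 11).

(←) Conversely, suppose t³ ≡ 8 (mod 11). The only residue r in {0, …, 10} with r³ ≡ 8 (mod 11) is r = 2, so t ≡ 2 (mod 11).

Both directions hold; the statement is true.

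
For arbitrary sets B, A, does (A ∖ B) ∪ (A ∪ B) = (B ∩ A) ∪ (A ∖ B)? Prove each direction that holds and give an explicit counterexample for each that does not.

(⊆) fails; (⊇) holds.

(⟹) This inclusion fails. Take B = {1}, A = ∅; then 1 ∈ (A ∖ B) ∪ (A ∪ B) but 1 ∉ (B ∩ A) ∪ (A ∖ B).

(⟸) Let x ∈ (B ∩ A) ∪ (A ∖ B). Then either x ∈ A and x ∉ B; or x ∈ B ∩ A. In each case x ∈ (A ∖ B) ∪ (A ∪ B), so (B ∩ A) ∪ (A ∖ B) ⊆ (A ∖ B) ∪ (A ∪ B).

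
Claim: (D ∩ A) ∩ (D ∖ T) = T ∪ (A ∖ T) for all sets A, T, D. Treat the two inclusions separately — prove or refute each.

(⊆) holds; (⊇) fails.

(⟹) Let x ∈ (D ∩ A) ∩ (D ∖ T). Then x ∈ A ∩ D and x ∉ T, from which x ∈ T ∪ (A ∖ T).

(⟸) This inclusion fails. Take A = {1}, T = ∅, D = ∅; then 1 ∈ T ∪ (A ∖ T) but 1 ∉ (D ∩ A) ∩ (D ∖ T).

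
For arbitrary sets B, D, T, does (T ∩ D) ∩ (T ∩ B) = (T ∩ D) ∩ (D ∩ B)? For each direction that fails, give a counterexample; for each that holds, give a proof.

Both inclusions hold; the sets are equal.

(⊆) Let x ∈ (T ∩ D) ∩ (T ∩ B). Then x ∈ B ∩ D ∩ T, from which x ∈ (T ∩ D) ∩ (D ∩ B).

(⊇) Let x ∈ (T ∩ D) ∩ (D ∩ B). Then x ∈ B ∩ D ∩ T, from which x ∈ (T ∩ D) ∩ (T ∩ B).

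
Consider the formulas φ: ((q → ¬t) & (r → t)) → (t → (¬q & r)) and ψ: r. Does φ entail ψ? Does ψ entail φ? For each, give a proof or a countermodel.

(⟹) This fails. Under r = F, q = F, t = F, the left side is true but the right side is false.

(⟸) Assume the antecedent. If r is true, the consequent reduces to true regardless of the other variables. If r is false, the antecedent cannot hold. Either way the consequent holds.

Only the reverse direction holds.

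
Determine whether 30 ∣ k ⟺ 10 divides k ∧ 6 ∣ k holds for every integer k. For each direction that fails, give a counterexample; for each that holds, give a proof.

[⇒] If 30 ∣ k, write k = 30q. Since 30 = 3·10, k = 10·(3q), so 10 ∣ k; and since 30 = 5·6, k = 6·(5q), so 6 ∣ k.

[⇐] Suppose 10 ∣ k and 6 ∣ k. Any common multiple of 10 and 6 is a multiple of their lcm; here lcm(10, 6) = 10·6/gcd(10, 6) = 60/2 = 30, so 30 ∣ k.

Both implications hold.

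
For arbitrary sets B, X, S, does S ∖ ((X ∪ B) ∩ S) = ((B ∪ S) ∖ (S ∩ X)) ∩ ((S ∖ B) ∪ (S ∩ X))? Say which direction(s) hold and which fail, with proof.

The two sets are equal.

(⟹) Let x ∈ S ∖ ((X ∪ B) ∩ S). Then x ∈ S and x ∉ B, X, from which x ∈ ((B ∪ S) ∖ (S ∩ X)) ∩ ((S ∖ B) ∪ (S ∩ X)).

(⟸) Let x ∈ ((B ∪ S) ∖ (S ∩ X)) ∩ ((S ∖ B) ∪ (S ∩ X)). Then x ∈ S and x ∉ B, X, from which x ∈ S ∖ ((X ∪ B) ∩ S).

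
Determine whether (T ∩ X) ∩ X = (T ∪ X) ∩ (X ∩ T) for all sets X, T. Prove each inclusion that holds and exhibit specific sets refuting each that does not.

Forward inclusion. Let x ∈ (T ∩ X) ∩ X. Then x ∈ X ∩ T, from which x ∈ (T ∪ X) ∩ (X ∩ T).

Reverse inclusion. Let x ∈ (T ∪ X) ∩ (X ∩ T). Then x ∈ X ∩ T, from which x ∈ (T ∩ X) ∩ X.

Both inclusions hold; the sets are equal.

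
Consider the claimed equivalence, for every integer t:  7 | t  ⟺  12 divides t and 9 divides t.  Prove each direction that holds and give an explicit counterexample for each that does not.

Neither direction holds.

[⇒] This fails: take t = 7. Certainly 7 ∣ 7, but 12 ∤ 7.

[⇐] This fails: take t = 36. Both 12 ∣ 36 and 9 ∣ 36, yet 36 is not a multiple of 7 (since 36 = 5·7 + 1), so 7 ∤ 36.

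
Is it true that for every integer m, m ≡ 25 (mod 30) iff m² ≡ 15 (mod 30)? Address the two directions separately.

Neither implication holds.

(→) This fails: take m = 25. Then 25 ≡ 25 (mod 30), but 25² = 625 ≡ 25 (mod 30), not 15.

(←) This fails: take m = 15. Then 15² = 225 ≡ 15 (mod 30), yet 15 ≡ 15 (mod 30), not 25.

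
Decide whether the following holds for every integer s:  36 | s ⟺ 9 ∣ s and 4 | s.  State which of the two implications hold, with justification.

Forward direction. If 36 ∣ s, write s = 36q. Since 36 = 4·9, s = 9·(4q), so 9 ∣ s; and since 36 = 9·4, s = 4·(9q), so 4 ∣ s.

Converse. Suppose 9 ∣ s and 4 ∣ s. Any common multiple of 9 and 4 is a multiple of their lcm; here gcd(9, 4) = 1, so lcm(9, 4) = 9·4 = 36, so 36 ∣ s.

The biconditional holds.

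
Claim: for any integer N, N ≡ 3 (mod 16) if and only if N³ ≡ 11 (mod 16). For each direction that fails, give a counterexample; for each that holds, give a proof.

Equivalent; both directions hold.

Forward direction. Suppose N ≡ 3 (mod 16). Write N = 16j + 3. Then (16j + 3)³ = 4096j³ + 2304j² + 432j + 27 = 16(256j³ + 144j² + 27j + 1) + 11, so N³ ≡ 11 (mod 16).

Converse. Suppose N³ ≡ 11 (mod 16). The only residue r in {0, …, 15} with r³ ≡ 11 (mod 16) is r = 3, so N ≡ 3 (mod 16).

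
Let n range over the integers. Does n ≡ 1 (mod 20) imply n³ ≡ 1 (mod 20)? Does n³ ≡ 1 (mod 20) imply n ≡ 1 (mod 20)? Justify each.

(⇒) Suppose n ≡ 1 (mod 20). Write n = 20j + 1. Then (20j + 1)³ = 8000j³ + 1200j² + 60j + 1 = 20(400j³ + 60j² + 3j) + 1, so n³ ≡ 1 (mod 20).

(⇐) Conversely, suppose n³ ≡ 1 (mod 20). The only residue r in {0, …, 19} with r³ ≡ 1 (mod 20) is r = 1, so n ≡ 1 (mod 20).

Both directions hold.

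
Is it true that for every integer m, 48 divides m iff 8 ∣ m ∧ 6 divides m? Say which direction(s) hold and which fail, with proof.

Only the forward implication holds.

[⇒] If 48 ∣ m, write m = 48q. Since 48 = 6·8, m = 8·(6q), so 8 ∣ m; and since 48 = 8·6, m = 6·(8q), so 6 ∣ m.

[⇐] This fails: take m = 24. Both 8 ∣ 24 and 6 ∣ 24, yet 24 is not a multiple of 48 (since 24 = 0·48 + 24), so 48 ∤ 24.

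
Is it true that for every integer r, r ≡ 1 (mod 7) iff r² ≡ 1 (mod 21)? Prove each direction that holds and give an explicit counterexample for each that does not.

Neither direction holds.

(⟹) This fails: take r = 15. Then 15 ≡ 1 (mod 7), but 15² = 225 ≡ 15 (mod 21), not 1.

(⟸) This fails: take r = 13. Then 13² = 169 ≡ 1 (mod 21), yet 13 ≡ 6 (mod 7), not 1.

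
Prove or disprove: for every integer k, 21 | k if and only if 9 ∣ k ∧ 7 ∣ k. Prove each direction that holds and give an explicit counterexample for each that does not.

(⟹) This fails: take k = 21. Certainly 21 ∣ 21, but 9 ∤ 21.

(⟸) Suppose 9 ∣ k and 7 ∣ k. Any common multiple of 9 and 7 is a multiple of their lcm; here gcd(9, 7) = 1, so lcm(9, 7) = 9·7 = 63, so 63 ∣ k. Since 21 ∣ 63, it follows that 21 ∣ k.

Only the converse holds.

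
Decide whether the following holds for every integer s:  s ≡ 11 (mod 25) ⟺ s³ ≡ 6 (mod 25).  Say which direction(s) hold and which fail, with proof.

(→) Suppose s ≡ 11 (mod 25). Write s = 25j + 11. Then (25j + 11)³ = 15625j³ + 20625j² + 9075j + 1331 = 25(625j³ + 825j² + 363j + 53) + 6, so s³ ≡ 6 (mod 25).

(←) Conversely, suppose s³ ≡ 6 (mod 25). The only residue r in {0, …, 24} with r³ ≡ 6 (mod 25) is r = 11, so s ≡ 11 (mod 25).

Both directions hold.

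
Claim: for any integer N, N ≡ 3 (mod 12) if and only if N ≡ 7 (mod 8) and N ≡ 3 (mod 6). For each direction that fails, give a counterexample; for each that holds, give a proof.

(⇒) This fails: N = 3 gives 3 ≡ 3 (mod 12) but 3 ≡ 3 (mod 8), so the conjunction on the right does not hold.

(⇐) Conversely, if N ≡ 7 (mod 8) and N ≡ 3 (mod 6), then by the Chinese remainder theorem N ≡ 15 (mod 24). Since 15 ≡ 3 (mod 12) and 12 ∣ 24, we get N ≡ 3 (mod 12).

Not equivalent: only (⇐) holds.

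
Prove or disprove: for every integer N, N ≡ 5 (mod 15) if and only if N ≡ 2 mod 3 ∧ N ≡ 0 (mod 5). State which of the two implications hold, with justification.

Both directions hold.

(←) If N ≡ 2 (mod 3) and N ≡ 0 (mod 5), then by the Chinese remainder theorem N ≡ 5 (mod 15). This is exactly N ≡ 5 (mod 15).

(→) Suppose N ≡ 5 (mod 15); write N = 15j + 5. Since 3 ∣ 15, reducing mod 3 gives N ≡ 5 ≡ 2 (mod 3); since 5 ∣ 15, reducing mod 5 gives N ≡ 5 ≡ 0 (mod 5).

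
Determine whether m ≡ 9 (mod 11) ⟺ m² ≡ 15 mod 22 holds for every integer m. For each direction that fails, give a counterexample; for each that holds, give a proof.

Forward direction. This fails: take m = 20. Then 20 ≡ 9 (mod 11), but 20² = 400 ≡ 4 (mod 22), not 15.

Converse. This fails: take m = 13. Then 13² = 169 ≡ 15 (mod 22), yet 13 ≡ 2 (mod 11), not 9.

Both directions fail.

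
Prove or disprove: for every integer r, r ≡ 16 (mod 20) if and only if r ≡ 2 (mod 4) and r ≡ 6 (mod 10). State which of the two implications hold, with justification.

(⇒) fails and (⇐) fails.

(→) This fails: r = 16 gives 16 ≡ 16 (mod 20) but 16 ≡ 0 (mod 4), so the conjunction on the right does not hold.

(←) This fails: r = 6 satisfies both congruences on the right (6 ≡ 2 mod 4 and 6 ≡ 6 mod 10) yet 6 ≡ 6 (mod 20), not 16.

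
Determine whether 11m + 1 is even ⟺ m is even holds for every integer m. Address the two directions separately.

(⟹) This fails: m = 5 gives 11m + 1 = 56, which is even, but 5 is odd, not even.

(⟸) This also fails: m = 4 is even, but 11m + 1 = 45 is odd, not even.

(⇒) fails and (⇐) fails.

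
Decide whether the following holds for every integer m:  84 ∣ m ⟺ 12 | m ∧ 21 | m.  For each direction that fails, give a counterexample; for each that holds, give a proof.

Both directions hold; the statement is true.

[⇒] If 84 ∣ m, write m = 84q. Since 84 = 7·12, m = 12·(7q), so 12 ∣ m; and since 84 = 4·21, m = 21·(4q), so 21 ∣ m.

[⇐] Suppose 12 ∣ m and 21 ∣ m. Any common multiple of 12 and 21 is a multiple of their lcm; here lcm(12, 21) = 12·21/gcd(12, 21) = 252/3 = 84, so 84 ∣ m.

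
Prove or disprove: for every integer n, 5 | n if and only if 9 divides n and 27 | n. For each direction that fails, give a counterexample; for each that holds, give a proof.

Neither implication holds.

[⇒] This fails: take n = 5. Certainly 5 ∣ 5, but 9 ∤ 5.

[⇐] This fails: take n = 27. Both 9 ∣ 27 and 27 ∣ 27, yet 27 is not a multiple of 5 (since 27 = 5·5 + 2), so 5 ∤ 27.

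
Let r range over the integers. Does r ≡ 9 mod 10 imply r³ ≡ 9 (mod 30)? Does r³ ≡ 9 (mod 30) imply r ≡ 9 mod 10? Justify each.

(⟸) The residues r modulo 30 with r³ ≡ 9 (mod 30) are exactly {9}, and each is ≡ 9 (mod 10).

(⟹) This fails: take r = 19. Then 19 ≡ 9 (mod 10), but 19³ = 6859 ≡ 19 (mod 30), not 9.

Only the reverse direction holds.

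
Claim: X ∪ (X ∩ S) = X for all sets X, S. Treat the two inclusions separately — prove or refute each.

Both inclusions hold; the sets are equal.

Reverse inclusion. Let x ∈ X. Then either x ∈ X and x ∉ S; or x ∈ X ∩ S. In each case x ∈ X ∪ (X ∩ S), so X ⊆ X ∪ (X ∩ S).

Forward inclusion. Let x ∈ X ∪ (X ∩ S). Then either x ∈ X and x ∉ S; or x ∈ X ∩ S. In each case x ∈ X, so X ∪ (X ∩ S) ⊆ X.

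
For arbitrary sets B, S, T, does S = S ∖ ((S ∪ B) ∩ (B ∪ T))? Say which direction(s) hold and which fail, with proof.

(⊇) Let x ∈ S ∖ ((S ∪ B) ∩ (B ∪ T)). Then x ∈ S and x ∉ B, T, from which x ∈ S.

(⊆) This inclusion fails. Take B = {1}, S = {1}, T = ∅; then 1 ∈ S but 1 ∉ S ∖ ((S ∪ B) ∩ (B ∪ T)).

Only the reverse inclusion holds.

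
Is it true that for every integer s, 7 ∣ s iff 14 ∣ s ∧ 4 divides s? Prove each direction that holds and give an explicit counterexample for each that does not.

[⇒] This fails: take s = 7. Certainly 7 ∣ 7, but 14 ∤ 7.

[⇐] Suppose 14 ∣ s and 4 ∣ s. Any common multiple of 14 and 4 is a multiple of their lcm; here lcm(14, 4) = 14·4/gcd(14, 4) = 56/2 = 28, so 28 ∣ s. Since 7 ∣ 28, it follows that 7 ∣ s.

(⇒) fails; (⇐) holds.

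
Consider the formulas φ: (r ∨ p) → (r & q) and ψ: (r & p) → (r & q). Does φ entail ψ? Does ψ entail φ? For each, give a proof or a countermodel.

Only the forward implication holds.

Forward direction. Assume the antecedent. If p is true, the antecedent forces (p = T, r = T, q = T), and (r & p) → (r & q) holds there. If p is false, (r & p) → (r & q) reduces to true regardless of the other variables. Either way (r & p) → (r & q) holds.

Converse. This fails. Under p = T, r = F, q = F, the left side is false but the right side is true.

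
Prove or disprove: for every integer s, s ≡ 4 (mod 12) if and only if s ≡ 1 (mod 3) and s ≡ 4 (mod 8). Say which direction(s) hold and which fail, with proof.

Converse. If s ≡ 1 (mod 3) and s ≡ 4 (mod 8), then by the Chinese remainder theorem s ≡ 4 (mod 24). Since 4 ≡ 4 (mod 12) and 12 ∣ 24, we get s ≡ 4 (mod 12).

Forward direction. This fails: s = 16 gives 16 ≡ 4 (mod 12) but 16 ≡ 0 (mod 8), so the conjunction on the right does not hold.

Not equivalent: only (⇐) holds.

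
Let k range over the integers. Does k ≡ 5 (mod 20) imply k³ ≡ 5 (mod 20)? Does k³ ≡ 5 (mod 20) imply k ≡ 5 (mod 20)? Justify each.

(→) Suppose k ≡ 5 (mod 20). Write k = 20j + 5. Then (20j + 5)³ = 8000j³ + 6000j² + 1500j + 125 = 20(400j³ + 300j² + 75j + 6) + 5, so k³ ≡ 5 (mod 20).

(←) Conversely, suppose k³ ≡ 5 (mod 20). The only residue r in {0, …, 19} with r³ ≡ 5 (mod 20) is r = 5, so k ≡ 5 (mod 20).

Both directions hold.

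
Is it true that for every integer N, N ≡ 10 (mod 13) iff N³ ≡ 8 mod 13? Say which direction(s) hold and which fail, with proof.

Both directions fail.

(→) This fails: take N = 10. Then 10 ≡ 10 (mod 13), but 10³ = 1000 ≡ 12 (mod 13), not 8.

(←) This fails: take N = 2. Then 2³ = 8 ≡ 8 (mod 13), yet 2 ≡ 2 (mod 13), not 10.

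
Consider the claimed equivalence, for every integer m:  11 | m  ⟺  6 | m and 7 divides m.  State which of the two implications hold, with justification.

(⇒) fails and (⇐) fails.

(⇒) This fails: take m = 11. Certainly 11 ∣ 11, but 6 ∤ 11.

(⇐) This fails: take m = 42. Both 6 ∣ 42 and 7 ∣ 42, yet 42 is not a multiple of 11 (since 42 = 3·11 + 9), so 11 ∤ 42.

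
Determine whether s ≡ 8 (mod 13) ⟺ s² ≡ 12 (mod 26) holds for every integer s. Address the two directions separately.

(⇒) This fails: take s = 21. Then 21 ≡ 8 (mod 13), but 21² = 441 ≡ 25 (mod 26), not 12.

(⇐) This fails: take s = 18. Then 18² = 324 ≡ 12 (mod 26), yet 18 ≡ 5 (mod 13), not 8.

Neither implication holds.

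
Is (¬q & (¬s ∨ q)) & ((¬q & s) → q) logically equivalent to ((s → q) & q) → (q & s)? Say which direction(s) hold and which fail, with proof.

(⇐) This fails. Under q = F, s = T, the left side is false but the right side is true.

(⇒) Assume the antecedent. If q is true, the antecedent cannot hold. If q is false, ((s → q) & q) → (q & s) reduces to true regardless of the other variables. Either way ((s → q) & q) → (q & s) holds.

(⇒) holds; (⇐) fails.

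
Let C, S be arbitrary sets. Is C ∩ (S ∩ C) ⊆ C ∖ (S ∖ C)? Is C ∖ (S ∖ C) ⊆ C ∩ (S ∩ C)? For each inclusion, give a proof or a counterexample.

(⊆) holds; (⊇) fails.

(⟹) Let x ∈ C ∩ (S ∩ C). Then x ∈ C ∩ S, from which x ∈ C ∖ (S ∖ C).

(⟸) This inclusion fails. Take C = {1}, S = ∅; then 1 ∈ C ∖ (S ∖ C) but 1 ∉ C ∩ (S ∩ C).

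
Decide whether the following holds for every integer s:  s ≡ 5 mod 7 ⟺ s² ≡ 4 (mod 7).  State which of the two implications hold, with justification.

The forward direction holds; the converse fails.

(⇒) Suppose s ≡ 5 mod 7. Write s = 7j + 5. Then (7j + 5)² = 49j² + 70j + 25 = 7(7j² + 10j + 3) + 4, so s² ≡ 4 (mod 7).

(⇐) This fails: take s = 2. Then 2² = 4 ≡ 4 (mod 7), yet 2 ≡ 2 (mod 7), not 5.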